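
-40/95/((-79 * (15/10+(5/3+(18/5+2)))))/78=40/5131919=0.00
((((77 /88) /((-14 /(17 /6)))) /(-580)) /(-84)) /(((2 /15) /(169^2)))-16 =-10463393 /623616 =-16.78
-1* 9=-9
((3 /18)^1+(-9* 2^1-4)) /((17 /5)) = -655 /102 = -6.42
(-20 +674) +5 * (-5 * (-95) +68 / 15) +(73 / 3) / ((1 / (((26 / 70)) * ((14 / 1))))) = 15891 / 5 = 3178.20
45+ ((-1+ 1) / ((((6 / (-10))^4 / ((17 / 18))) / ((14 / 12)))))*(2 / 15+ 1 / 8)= 45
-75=-75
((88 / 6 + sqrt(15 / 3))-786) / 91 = -178 / 21 + sqrt(5) / 91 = -8.45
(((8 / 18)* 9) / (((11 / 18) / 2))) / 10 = 72 / 55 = 1.31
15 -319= -304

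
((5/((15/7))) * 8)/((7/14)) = 112/3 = 37.33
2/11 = 0.18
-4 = -4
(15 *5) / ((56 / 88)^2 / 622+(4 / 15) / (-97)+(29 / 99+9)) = 24638897250 / 3052211141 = 8.07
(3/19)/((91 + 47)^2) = 1/120612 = 0.00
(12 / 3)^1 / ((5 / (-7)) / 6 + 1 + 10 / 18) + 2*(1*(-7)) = -2030 / 181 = -11.22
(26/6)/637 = 1/147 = 0.01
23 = 23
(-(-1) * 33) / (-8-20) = -33 / 28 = -1.18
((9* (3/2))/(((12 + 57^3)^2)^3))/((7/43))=43/20925725051962305449921393156250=0.00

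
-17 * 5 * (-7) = 595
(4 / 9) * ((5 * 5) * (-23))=-2300 / 9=-255.56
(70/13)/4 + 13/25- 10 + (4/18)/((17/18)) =-87279/11050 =-7.90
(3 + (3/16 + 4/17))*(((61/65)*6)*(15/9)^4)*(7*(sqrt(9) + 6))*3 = 49692125/1768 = 28106.41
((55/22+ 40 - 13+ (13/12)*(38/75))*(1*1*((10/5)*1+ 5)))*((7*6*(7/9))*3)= 4638046/225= 20613.54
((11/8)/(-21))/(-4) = 11/672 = 0.02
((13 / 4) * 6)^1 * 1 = 39 / 2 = 19.50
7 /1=7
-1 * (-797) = 797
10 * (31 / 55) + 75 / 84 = 2011 / 308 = 6.53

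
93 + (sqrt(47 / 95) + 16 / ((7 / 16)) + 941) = sqrt(4465) / 95 + 7494 / 7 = 1071.27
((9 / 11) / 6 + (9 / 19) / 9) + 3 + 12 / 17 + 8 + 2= 98737 / 7106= 13.89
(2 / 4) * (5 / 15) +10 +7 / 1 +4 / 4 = 109 / 6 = 18.17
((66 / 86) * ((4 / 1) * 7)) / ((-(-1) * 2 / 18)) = 8316 / 43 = 193.40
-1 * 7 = -7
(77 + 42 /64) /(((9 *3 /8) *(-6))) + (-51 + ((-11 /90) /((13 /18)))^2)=-54.81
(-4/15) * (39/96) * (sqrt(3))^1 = -0.19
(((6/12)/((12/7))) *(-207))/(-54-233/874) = 211071/189716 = 1.11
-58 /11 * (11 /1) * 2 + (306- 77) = 113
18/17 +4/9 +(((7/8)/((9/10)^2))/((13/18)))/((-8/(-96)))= 38690/1989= 19.45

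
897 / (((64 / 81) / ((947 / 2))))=68806179 / 128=537548.27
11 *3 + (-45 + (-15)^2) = 213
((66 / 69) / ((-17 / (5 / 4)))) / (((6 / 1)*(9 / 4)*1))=-55 / 10557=-0.01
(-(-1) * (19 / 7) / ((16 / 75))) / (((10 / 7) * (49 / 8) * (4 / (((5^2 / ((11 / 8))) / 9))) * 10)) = 475 / 6468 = 0.07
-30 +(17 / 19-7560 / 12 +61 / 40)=-499761 / 760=-657.58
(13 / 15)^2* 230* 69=178802 / 15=11920.13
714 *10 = 7140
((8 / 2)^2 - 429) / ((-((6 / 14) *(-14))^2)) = 413 / 36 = 11.47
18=18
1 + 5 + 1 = 7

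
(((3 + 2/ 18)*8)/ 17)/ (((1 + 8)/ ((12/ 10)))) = 448/ 2295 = 0.20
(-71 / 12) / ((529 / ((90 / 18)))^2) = -1775 / 3358092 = -0.00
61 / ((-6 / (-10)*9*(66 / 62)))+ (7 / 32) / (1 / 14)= 194939 / 14256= 13.67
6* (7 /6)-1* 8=-1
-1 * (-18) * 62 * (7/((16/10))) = 9765/2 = 4882.50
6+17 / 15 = 107 / 15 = 7.13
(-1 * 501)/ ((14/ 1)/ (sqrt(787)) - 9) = 7014 * sqrt(787)/ 63551 + 3548583/ 63551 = 58.93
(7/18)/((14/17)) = 17/36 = 0.47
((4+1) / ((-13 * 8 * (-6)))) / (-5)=-1 / 624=-0.00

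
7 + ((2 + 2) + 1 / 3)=34 / 3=11.33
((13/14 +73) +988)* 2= 14867/7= 2123.86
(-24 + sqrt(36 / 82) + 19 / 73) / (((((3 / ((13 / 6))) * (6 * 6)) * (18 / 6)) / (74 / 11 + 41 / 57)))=-105187901 / 88978824 + 60697 * sqrt(82) / 16658136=-1.15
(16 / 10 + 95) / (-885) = -161 / 1475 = -0.11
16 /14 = 8 /7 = 1.14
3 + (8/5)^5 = 42143/3125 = 13.49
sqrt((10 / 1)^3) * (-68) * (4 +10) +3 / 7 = 3 / 7 - 9520 * sqrt(10) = -30104.45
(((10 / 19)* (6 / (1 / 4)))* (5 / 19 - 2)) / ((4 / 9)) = -17820 / 361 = -49.36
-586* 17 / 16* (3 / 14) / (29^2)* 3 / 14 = -0.03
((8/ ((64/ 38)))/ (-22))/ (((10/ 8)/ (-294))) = 2793/ 55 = 50.78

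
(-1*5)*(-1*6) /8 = 15 /4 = 3.75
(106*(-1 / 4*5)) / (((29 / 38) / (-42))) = 211470 / 29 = 7292.07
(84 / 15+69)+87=808 / 5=161.60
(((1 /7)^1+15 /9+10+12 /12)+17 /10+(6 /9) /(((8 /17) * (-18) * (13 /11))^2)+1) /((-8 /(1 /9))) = -0.22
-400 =-400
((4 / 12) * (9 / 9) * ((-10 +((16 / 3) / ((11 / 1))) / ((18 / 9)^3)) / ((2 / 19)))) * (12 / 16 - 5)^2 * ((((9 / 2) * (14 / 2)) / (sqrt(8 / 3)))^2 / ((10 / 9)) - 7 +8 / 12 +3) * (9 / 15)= -71656720859 / 633600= -113094.57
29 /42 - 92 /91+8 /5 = 499 /390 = 1.28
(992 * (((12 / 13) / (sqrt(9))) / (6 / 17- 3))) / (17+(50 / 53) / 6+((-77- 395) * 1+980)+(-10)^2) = -446896 / 2422875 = -0.18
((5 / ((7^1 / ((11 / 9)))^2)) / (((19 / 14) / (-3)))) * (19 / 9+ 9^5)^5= -51302471321295109535848096000000 / 212044959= -241941480539016773022404.60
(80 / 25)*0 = 0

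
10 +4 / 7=74 / 7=10.57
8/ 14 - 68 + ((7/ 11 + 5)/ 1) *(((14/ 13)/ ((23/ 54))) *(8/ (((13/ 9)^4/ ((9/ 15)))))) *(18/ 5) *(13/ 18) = -33601441144/ 1264538275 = -26.57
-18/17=-1.06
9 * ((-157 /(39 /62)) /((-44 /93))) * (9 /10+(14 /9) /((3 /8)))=205645351 /8580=23967.99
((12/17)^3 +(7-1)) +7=13.35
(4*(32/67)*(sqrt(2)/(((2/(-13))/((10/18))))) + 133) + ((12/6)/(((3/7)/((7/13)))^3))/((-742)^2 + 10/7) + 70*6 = 63211477240996/114306467301 -4160*sqrt(2)/603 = 543.24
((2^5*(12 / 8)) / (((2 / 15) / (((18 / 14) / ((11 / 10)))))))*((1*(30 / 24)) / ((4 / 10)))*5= 6574.68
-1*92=-92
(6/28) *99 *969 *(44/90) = 351747/35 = 10049.91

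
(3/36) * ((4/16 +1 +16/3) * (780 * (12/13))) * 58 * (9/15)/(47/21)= 6141.83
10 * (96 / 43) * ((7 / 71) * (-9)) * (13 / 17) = -15.15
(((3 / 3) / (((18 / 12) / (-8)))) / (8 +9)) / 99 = -16 / 5049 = -0.00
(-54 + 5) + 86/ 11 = -453/ 11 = -41.18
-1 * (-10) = 10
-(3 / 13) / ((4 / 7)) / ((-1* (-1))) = -21 / 52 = -0.40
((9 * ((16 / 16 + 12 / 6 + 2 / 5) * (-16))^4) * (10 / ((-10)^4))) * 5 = 6157836288 / 15625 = 394101.52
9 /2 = 4.50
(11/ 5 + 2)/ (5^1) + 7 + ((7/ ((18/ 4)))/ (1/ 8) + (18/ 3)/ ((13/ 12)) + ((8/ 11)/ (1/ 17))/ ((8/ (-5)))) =18.10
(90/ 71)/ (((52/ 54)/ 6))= 7290/ 923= 7.90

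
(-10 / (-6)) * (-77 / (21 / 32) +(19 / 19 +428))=4675 / 9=519.44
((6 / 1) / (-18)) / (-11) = 1 / 33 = 0.03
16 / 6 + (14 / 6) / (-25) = 193 / 75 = 2.57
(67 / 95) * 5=3.53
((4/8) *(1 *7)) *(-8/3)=-28/3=-9.33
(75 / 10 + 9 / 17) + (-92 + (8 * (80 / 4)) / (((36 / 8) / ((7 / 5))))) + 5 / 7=-71711 / 2142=-33.48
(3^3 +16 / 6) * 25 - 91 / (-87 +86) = 2498 / 3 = 832.67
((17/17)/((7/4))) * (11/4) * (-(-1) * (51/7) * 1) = 561/49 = 11.45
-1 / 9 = -0.11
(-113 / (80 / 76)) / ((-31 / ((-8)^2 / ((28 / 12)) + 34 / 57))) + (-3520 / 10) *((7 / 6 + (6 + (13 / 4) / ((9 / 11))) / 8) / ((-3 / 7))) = 121813597 / 58590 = 2079.09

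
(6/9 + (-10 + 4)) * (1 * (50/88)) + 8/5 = -236/165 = -1.43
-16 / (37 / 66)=-28.54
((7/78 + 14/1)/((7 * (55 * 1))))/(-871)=-157/3736590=-0.00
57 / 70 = 0.81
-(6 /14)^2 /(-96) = 3 /1568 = 0.00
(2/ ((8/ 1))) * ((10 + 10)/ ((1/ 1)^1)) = 5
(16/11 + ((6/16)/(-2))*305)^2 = 96216481/30976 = 3106.16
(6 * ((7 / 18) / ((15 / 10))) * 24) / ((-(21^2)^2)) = -0.00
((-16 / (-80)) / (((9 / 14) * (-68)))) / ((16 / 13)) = -91 / 24480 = -0.00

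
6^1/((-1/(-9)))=54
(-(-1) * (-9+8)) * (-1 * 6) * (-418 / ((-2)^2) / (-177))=209 / 59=3.54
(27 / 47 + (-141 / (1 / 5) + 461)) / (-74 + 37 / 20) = 228820 / 67821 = 3.37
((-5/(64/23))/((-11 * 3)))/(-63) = -115/133056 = -0.00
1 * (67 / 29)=67 / 29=2.31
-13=-13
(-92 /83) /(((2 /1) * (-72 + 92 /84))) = 966 /123587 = 0.01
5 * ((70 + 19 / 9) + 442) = 23135 / 9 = 2570.56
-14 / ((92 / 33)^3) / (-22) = 22869 / 778688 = 0.03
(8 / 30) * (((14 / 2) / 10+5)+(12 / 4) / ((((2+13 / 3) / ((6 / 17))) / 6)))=14434 / 8075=1.79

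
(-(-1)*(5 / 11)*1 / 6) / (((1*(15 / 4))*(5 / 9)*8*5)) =1 / 1100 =0.00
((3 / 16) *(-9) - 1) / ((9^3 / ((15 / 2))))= -215 / 7776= -0.03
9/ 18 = 1/ 2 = 0.50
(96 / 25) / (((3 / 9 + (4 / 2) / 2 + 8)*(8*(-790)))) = -9 / 138250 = -0.00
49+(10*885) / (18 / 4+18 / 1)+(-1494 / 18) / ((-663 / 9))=294014 / 663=443.46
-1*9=-9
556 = 556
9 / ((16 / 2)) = 9 / 8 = 1.12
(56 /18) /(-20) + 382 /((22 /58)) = 498433 /495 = 1006.94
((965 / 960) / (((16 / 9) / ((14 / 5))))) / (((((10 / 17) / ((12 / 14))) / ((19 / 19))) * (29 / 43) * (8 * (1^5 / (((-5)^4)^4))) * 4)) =7749920654296875 / 475136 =16310952346.90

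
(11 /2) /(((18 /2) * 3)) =11 /54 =0.20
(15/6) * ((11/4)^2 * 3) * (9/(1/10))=81675/16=5104.69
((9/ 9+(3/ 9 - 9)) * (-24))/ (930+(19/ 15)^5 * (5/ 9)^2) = 452709000/ 2290624849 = 0.20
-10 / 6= -5 / 3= -1.67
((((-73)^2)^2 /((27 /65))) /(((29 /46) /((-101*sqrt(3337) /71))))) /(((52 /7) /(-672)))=258598926264560*sqrt(3337) /18531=806131635148.03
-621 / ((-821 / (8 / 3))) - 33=-25437 / 821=-30.98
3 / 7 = 0.43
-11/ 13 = -0.85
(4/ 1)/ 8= 1/ 2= 0.50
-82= -82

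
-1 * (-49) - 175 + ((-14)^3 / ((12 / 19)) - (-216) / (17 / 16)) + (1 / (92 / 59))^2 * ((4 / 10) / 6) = -3070098781 / 719440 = -4267.35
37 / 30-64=-1883 / 30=-62.77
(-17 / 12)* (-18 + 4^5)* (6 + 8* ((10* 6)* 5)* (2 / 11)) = -6934861 / 11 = -630441.91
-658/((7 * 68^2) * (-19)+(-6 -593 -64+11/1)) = 329/307822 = 0.00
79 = 79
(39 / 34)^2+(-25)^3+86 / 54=-487596725 / 31212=-15622.09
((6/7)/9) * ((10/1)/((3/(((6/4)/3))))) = 10/63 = 0.16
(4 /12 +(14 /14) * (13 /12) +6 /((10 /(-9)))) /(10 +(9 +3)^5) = -239 /14930520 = -0.00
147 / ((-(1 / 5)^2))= -3675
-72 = -72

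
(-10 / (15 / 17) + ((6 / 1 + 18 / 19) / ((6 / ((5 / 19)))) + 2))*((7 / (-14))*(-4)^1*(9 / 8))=-14667 / 722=-20.31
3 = 3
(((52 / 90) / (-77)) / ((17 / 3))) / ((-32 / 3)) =13 / 104720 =0.00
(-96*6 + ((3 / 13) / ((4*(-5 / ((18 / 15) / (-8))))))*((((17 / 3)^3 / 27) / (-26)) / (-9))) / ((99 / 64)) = -113542031774 / 304922475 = -372.36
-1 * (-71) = 71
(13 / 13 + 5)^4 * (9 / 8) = 1458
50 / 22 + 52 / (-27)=103 / 297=0.35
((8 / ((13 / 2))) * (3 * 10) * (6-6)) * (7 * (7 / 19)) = 0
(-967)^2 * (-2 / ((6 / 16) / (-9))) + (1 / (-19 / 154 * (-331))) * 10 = 282277188148 / 6289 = 44884272.24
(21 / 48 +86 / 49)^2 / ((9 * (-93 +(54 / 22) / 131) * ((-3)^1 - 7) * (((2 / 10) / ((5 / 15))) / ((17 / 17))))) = 52569121 / 54903532544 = 0.00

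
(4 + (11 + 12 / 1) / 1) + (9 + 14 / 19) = 698 / 19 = 36.74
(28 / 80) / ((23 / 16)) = 28 / 115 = 0.24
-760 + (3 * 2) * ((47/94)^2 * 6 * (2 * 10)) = -580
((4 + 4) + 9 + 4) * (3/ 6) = 21/ 2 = 10.50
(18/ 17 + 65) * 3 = 3369/ 17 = 198.18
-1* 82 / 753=-82 / 753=-0.11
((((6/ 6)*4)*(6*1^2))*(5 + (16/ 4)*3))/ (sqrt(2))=204*sqrt(2)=288.50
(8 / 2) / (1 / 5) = 20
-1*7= -7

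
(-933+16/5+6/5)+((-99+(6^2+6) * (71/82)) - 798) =-366793/205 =-1789.23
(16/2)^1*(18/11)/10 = 72/55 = 1.31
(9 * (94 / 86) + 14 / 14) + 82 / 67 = 34748 / 2881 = 12.06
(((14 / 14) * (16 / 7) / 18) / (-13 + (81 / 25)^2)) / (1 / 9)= -1250 / 2737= -0.46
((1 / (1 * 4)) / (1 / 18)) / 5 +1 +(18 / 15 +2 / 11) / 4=247 / 110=2.25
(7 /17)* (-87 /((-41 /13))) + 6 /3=9311 /697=13.36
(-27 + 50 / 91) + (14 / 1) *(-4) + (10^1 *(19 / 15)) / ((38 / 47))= -18232 / 273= -66.78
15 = 15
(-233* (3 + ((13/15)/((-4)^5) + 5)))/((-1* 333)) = 28628011/5114880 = 5.60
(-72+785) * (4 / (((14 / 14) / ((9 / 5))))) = 25668 / 5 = 5133.60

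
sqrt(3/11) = sqrt(33)/11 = 0.52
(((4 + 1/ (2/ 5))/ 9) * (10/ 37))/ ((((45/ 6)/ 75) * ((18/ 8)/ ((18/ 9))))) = 5200/ 2997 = 1.74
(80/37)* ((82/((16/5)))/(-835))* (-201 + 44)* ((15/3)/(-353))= -321850/2181187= -0.15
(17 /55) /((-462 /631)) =-10727 /25410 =-0.42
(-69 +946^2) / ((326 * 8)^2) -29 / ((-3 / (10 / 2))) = 988925821 / 20404992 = 48.46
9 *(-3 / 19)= -27 / 19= -1.42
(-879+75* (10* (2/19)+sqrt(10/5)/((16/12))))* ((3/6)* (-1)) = 15201/38-225* sqrt(2)/8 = 360.25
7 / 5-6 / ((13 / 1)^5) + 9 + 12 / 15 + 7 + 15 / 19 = 669812002 / 35272835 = 18.99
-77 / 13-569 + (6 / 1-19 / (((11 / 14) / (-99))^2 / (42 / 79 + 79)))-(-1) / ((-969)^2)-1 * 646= -23135274163984895 / 964312947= -23991458.62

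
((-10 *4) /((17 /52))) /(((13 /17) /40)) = -6400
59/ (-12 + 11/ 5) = -295/ 49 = -6.02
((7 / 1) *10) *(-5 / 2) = -175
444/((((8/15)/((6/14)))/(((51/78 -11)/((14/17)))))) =-22842135/5096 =-4482.37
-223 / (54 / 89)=-19847 / 54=-367.54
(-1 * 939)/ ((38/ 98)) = -46011/ 19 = -2421.63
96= 96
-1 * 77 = -77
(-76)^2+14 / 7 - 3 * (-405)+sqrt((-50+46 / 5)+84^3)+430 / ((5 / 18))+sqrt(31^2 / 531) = 31 * sqrt(59) / 177+2 * sqrt(3704145) / 5+8541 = 9312.19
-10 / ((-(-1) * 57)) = -10 / 57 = -0.18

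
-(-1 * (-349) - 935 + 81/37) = 21601/37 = 583.81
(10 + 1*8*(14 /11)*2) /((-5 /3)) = -1002 /55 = -18.22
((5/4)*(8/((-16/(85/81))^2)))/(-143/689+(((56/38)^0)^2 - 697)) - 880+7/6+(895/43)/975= -76115379681200939/86611670720640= -878.81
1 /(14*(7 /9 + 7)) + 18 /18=989 /980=1.01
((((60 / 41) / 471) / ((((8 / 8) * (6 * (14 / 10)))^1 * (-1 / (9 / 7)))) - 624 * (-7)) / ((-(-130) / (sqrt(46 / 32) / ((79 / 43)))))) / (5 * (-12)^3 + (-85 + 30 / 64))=-236968499448 * sqrt(23) / 452180800109675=-0.00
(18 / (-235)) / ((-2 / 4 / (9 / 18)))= 18 / 235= 0.08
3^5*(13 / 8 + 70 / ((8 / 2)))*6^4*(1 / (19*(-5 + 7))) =3011499 / 19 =158499.95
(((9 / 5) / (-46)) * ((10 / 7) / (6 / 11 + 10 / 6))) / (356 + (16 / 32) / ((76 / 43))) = -45144 / 636483715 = -0.00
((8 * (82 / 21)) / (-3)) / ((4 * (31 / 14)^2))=-4592 / 8649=-0.53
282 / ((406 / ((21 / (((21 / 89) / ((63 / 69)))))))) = 37647 / 667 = 56.44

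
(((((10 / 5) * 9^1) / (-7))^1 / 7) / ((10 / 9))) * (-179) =14499 / 245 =59.18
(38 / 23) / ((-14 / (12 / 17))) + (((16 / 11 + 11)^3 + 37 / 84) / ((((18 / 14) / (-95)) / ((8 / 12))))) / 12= -7932.20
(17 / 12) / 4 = 17 / 48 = 0.35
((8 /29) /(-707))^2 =64 /420373009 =0.00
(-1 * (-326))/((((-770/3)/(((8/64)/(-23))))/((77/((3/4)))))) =163/230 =0.71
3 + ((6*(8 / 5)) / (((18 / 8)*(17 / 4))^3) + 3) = 35881306 / 5969295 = 6.01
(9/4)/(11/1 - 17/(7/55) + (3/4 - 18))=-7/435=-0.02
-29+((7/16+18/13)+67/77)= -421345/16016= -26.31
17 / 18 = 0.94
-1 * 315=-315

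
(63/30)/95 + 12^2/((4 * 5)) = 6861/950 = 7.22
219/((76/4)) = 11.53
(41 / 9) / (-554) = -41 / 4986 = -0.01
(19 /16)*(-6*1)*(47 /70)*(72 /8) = -24111 /560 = -43.06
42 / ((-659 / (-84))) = 5.35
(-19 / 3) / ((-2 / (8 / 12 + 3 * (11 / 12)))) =779 / 72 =10.82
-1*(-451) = 451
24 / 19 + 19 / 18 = 793 / 342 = 2.32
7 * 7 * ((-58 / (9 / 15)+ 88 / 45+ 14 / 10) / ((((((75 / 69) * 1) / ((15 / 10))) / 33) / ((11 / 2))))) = -572605033 / 500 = -1145210.07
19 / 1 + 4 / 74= 705 / 37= 19.05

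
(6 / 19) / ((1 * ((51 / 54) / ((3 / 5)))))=324 / 1615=0.20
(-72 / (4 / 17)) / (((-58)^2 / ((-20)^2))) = -30600 / 841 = -36.39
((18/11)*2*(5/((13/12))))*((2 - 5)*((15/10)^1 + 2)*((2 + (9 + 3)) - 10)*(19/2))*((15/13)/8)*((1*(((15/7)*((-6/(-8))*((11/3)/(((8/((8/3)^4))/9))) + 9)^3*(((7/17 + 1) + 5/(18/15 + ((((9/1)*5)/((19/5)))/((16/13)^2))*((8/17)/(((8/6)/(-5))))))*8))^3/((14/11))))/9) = -99140878590092918099494713275488251548153267222632038400000/2671843507923785782472336760177141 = -37105795416563336861011110.00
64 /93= 0.69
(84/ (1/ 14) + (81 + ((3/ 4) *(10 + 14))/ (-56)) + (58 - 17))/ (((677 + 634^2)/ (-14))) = -36335/ 805266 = -0.05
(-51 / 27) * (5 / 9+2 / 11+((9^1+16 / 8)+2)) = -23120 / 891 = -25.95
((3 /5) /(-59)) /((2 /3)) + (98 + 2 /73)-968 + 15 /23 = -861172621 /990610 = -869.34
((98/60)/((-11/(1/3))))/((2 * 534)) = -49/1057320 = -0.00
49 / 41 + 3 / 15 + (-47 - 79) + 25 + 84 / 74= -746893 / 7585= -98.47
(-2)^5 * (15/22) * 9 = -2160/11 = -196.36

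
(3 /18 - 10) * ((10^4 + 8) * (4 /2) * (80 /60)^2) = -1049728 /3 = -349909.33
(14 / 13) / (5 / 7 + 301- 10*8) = 0.00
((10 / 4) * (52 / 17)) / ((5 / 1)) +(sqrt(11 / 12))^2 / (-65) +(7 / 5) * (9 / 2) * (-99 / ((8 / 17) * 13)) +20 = -4266307 / 53040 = -80.44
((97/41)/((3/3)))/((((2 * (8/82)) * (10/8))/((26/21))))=1261/105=12.01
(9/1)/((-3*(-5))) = 3/5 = 0.60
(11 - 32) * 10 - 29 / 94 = -19769 / 94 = -210.31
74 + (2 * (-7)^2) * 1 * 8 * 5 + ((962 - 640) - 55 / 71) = 306381 / 71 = 4315.23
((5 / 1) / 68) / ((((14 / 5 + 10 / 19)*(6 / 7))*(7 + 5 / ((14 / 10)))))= 23275 / 9540672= 0.00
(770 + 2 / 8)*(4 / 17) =3081 / 17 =181.24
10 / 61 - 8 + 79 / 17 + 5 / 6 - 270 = -1694597 / 6222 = -272.36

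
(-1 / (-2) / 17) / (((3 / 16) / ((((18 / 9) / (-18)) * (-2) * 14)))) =224 / 459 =0.49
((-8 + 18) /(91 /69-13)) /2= -345 /806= -0.43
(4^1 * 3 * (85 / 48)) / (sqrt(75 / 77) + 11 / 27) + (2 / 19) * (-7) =-39473483 / 3447208 + 309825 * sqrt(231) / 181432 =14.50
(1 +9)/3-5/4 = 25/12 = 2.08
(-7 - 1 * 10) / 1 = -17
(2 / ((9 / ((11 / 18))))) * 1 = 11 / 81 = 0.14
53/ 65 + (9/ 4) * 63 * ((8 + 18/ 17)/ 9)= 317117/ 2210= 143.49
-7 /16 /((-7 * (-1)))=-1 /16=-0.06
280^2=78400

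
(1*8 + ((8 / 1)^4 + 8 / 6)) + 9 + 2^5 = 12439 / 3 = 4146.33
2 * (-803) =-1606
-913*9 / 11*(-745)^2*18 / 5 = -1492573230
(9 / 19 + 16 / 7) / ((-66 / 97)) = -4.06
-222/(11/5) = -1110/11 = -100.91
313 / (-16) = -19.56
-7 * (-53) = 371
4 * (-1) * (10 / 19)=-40 / 19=-2.11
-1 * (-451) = 451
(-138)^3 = -2628072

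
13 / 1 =13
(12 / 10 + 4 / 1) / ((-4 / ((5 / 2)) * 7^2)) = -13 / 196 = -0.07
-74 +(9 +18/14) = -63.71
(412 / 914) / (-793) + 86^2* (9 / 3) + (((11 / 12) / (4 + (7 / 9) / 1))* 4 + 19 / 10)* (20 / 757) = 261741898375176 / 11796514951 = 22188.07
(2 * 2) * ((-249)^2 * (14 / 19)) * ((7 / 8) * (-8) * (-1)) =24304392 / 19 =1279178.53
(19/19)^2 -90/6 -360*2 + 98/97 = -71100/97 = -732.99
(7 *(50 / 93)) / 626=175 / 29109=0.01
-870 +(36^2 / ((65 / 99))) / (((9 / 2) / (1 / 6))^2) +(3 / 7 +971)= 47382 / 455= 104.14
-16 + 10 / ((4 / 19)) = 63 / 2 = 31.50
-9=-9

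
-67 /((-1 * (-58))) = -67 /58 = -1.16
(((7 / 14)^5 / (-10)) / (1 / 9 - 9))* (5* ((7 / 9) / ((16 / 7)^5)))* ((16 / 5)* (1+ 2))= 0.00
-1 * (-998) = 998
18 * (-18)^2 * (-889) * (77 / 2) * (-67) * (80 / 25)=213980792256 / 5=42796158451.20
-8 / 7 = -1.14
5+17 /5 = 8.40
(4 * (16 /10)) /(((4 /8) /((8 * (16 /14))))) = 4096 /35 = 117.03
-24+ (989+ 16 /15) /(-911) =-25.09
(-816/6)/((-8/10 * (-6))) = -85/3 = -28.33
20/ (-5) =-4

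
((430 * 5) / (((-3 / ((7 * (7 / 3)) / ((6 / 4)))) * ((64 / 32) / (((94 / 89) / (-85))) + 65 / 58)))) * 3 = 146.47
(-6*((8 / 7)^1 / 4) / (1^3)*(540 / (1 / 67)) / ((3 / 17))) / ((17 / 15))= -2170800 / 7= -310114.29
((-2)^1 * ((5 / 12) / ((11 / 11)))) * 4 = -10 / 3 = -3.33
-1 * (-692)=692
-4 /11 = -0.36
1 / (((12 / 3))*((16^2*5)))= 1 / 5120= 0.00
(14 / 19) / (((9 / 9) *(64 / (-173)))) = -1211 / 608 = -1.99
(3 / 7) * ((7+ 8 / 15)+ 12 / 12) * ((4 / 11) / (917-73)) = 128 / 81235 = 0.00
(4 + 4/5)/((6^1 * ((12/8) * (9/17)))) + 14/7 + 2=676/135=5.01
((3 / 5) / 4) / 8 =3 / 160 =0.02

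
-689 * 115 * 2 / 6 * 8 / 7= -633880 / 21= -30184.76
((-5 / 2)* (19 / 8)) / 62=-95 / 992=-0.10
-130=-130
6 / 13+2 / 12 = 49 / 78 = 0.63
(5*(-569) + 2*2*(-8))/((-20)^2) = -2877/400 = -7.19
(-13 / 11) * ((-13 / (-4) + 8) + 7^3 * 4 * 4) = -6499.11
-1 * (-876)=876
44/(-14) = -22/7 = -3.14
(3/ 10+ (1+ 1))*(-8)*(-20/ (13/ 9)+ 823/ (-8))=279197/ 130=2147.67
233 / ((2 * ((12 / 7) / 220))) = 89705 / 6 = 14950.83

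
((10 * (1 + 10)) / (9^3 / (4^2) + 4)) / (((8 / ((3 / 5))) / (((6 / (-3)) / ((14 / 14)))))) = -264 / 793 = -0.33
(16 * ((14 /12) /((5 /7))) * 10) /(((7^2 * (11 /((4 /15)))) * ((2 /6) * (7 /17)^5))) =32.77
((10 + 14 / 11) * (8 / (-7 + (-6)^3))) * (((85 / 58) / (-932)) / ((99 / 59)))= 621860 / 1640917179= 0.00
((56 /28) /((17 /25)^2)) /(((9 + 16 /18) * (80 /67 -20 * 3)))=-75375 /10134074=-0.01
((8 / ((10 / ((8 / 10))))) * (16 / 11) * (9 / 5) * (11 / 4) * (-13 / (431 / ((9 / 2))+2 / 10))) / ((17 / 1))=-67392 / 1835575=-0.04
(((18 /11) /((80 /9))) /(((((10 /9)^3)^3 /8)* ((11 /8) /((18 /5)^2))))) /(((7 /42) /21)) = 160137547184727 /236328125000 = 677.61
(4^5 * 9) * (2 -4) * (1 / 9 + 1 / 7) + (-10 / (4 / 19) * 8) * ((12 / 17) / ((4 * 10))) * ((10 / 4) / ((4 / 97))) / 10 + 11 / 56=-4721.60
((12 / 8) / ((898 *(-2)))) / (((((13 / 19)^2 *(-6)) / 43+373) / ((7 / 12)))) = -108661 / 83177285920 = -0.00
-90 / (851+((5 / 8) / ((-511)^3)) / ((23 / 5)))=-2209647681360 / 20893446409279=-0.11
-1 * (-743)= 743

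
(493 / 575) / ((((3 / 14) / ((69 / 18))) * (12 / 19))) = 65569 / 2700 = 24.28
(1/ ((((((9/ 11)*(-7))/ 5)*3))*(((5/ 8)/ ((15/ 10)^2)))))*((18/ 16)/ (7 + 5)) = -11/ 112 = -0.10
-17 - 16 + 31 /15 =-464 /15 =-30.93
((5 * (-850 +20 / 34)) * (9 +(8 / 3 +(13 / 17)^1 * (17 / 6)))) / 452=-129.98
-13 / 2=-6.50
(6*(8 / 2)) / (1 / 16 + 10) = 384 / 161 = 2.39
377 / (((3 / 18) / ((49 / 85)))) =110838 / 85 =1303.98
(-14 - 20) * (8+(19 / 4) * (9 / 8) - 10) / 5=-1819 / 80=-22.74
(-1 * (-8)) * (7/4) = 14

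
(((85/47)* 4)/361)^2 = 0.00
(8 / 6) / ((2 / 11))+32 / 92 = 530 / 69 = 7.68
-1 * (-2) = 2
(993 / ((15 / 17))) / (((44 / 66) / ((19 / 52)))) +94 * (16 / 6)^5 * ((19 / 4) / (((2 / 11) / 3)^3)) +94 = 1265796678251 / 4680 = 270469375.69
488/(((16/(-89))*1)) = -5429/2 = -2714.50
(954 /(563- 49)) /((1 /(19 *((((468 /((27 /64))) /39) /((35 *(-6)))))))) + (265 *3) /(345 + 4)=-23531629 /9417765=-2.50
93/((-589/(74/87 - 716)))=112.92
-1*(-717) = 717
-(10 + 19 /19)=-11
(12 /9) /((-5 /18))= -4.80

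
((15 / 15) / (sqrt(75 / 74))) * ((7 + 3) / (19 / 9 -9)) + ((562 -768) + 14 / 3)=-604 / 3 -3 * sqrt(222) / 31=-202.78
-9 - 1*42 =-51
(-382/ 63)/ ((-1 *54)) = 191/ 1701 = 0.11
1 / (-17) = -1 / 17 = -0.06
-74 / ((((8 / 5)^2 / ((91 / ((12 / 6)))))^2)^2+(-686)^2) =-26787094140625 / 170349991276621594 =-0.00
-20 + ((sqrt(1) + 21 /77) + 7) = -129 /11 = -11.73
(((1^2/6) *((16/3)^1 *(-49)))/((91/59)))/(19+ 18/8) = -13216/9945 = -1.33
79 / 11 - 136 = -1417 / 11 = -128.82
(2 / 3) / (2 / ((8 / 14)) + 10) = 0.05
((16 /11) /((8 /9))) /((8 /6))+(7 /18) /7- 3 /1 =-170 /99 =-1.72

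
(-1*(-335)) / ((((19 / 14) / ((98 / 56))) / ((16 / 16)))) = 16415 / 38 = 431.97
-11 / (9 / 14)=-154 / 9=-17.11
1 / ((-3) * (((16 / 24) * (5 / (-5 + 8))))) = -3 / 10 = -0.30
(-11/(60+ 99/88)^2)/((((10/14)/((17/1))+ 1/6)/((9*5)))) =-2513280/3958781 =-0.63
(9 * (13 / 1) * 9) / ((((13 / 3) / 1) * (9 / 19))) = 513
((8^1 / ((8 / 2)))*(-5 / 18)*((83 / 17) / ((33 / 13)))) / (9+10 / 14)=-37765 / 343332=-0.11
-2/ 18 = -1/ 9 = -0.11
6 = 6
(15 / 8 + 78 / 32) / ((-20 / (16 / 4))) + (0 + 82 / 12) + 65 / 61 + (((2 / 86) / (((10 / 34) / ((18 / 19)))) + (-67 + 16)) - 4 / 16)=-527937511 / 11960880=-44.14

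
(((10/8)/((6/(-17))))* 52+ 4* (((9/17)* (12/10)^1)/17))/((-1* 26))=1595429/225420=7.08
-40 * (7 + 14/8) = -350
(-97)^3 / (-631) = 912673 / 631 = 1446.39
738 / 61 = 12.10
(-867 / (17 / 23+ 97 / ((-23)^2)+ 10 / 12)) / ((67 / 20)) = -55037160 / 373391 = -147.40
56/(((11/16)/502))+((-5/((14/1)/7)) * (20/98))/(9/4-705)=61953901388/1515129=40890.18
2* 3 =6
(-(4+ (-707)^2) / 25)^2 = 249853021609 / 625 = 399764834.57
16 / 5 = 3.20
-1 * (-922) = 922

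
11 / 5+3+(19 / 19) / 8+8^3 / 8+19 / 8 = 717 / 10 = 71.70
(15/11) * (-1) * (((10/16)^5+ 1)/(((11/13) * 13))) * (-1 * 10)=244725/180224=1.36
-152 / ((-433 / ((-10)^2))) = 15200 / 433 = 35.10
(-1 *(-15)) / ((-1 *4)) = -15 / 4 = -3.75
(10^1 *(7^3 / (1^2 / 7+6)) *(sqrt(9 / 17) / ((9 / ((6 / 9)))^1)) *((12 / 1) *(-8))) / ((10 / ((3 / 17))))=-153664 *sqrt(17) / 12427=-50.98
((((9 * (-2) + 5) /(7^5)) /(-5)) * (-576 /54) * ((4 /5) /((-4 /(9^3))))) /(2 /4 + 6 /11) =2223936 /9664025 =0.23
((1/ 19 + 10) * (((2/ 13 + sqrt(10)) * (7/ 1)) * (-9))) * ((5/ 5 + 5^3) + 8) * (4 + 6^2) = -64496880 * sqrt(10)/ 19 - 128993760/ 247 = -11256823.14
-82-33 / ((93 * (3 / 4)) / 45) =-3202 / 31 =-103.29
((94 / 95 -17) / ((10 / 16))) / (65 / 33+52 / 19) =-30888 / 5675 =-5.44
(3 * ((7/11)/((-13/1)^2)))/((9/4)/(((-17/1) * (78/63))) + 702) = 952/59151807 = 0.00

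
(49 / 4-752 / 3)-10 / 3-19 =-1043 / 4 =-260.75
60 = 60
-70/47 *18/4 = -315/47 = -6.70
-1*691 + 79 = -612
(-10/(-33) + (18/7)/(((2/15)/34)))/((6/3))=75770/231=328.01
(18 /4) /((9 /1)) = 0.50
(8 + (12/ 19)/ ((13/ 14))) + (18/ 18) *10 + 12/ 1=7578/ 247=30.68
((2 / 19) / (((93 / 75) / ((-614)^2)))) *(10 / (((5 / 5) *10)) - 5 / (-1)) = 113098800 / 589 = 192018.34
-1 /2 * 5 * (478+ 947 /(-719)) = -1713675 /1438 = -1191.71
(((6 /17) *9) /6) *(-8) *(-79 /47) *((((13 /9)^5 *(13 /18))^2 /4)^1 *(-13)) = -23927133420787987 /50146933255182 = -477.14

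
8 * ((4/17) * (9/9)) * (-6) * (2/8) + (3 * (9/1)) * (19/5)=99.78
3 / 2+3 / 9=1.83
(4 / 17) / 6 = 2 / 51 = 0.04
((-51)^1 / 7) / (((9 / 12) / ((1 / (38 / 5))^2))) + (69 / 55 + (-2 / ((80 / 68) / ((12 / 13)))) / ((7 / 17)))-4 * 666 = -963650278 / 361361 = -2666.72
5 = 5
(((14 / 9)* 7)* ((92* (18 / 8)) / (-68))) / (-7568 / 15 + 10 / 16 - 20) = 67620 / 1068773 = 0.06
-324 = -324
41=41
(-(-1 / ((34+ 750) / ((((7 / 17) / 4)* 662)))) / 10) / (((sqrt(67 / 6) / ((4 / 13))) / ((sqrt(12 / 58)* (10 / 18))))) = 331* sqrt(1943) / 72139704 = 0.00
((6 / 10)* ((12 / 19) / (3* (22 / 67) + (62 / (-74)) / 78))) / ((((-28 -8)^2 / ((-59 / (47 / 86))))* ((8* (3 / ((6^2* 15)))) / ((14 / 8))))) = -1716957879 / 1345922456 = -1.28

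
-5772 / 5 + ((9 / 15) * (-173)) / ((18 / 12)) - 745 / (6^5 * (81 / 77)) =-3853745833 / 3149280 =-1223.69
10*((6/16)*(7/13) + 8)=4265/52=82.02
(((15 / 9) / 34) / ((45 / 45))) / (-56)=-5 / 5712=-0.00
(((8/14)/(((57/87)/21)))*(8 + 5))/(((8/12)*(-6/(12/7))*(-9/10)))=15080/133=113.38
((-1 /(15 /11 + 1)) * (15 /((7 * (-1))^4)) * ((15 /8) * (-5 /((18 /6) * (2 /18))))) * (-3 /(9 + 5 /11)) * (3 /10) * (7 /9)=-81675 /14839552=-0.01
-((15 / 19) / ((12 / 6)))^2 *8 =-450 / 361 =-1.25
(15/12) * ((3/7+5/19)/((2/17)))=1955/266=7.35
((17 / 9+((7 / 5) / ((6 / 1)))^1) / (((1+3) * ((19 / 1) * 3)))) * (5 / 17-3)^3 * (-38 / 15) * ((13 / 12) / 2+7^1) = 420625357 / 119385900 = 3.52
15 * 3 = 45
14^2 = 196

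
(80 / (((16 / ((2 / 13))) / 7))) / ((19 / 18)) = 1260 / 247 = 5.10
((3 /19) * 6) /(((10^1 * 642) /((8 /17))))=12 /172805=0.00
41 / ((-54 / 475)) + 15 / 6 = -9670 / 27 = -358.15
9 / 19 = 0.47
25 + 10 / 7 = 185 / 7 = 26.43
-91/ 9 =-10.11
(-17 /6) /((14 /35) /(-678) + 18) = -9605 /61018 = -0.16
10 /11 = 0.91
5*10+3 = 53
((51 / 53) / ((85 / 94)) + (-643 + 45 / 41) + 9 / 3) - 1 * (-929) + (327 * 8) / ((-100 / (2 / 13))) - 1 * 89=198.14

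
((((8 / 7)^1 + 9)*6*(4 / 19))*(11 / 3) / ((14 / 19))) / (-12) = -781 / 147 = -5.31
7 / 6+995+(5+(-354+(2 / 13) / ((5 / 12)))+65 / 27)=2281301 / 3510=649.94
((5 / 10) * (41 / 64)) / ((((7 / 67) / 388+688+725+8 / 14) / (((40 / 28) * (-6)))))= -3996885 / 2057843752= -0.00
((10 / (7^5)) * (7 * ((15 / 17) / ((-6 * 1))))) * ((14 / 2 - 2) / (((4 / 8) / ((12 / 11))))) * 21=-9000 / 64141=-0.14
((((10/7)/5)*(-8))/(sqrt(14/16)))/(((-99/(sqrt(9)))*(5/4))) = 128*sqrt(14)/8085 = 0.06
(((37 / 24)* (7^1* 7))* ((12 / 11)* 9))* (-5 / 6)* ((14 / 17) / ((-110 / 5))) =23.14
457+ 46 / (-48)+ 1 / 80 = 109453 / 240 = 456.05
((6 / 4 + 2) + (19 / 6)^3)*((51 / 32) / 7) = 8.03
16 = 16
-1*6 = -6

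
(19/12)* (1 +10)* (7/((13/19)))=178.19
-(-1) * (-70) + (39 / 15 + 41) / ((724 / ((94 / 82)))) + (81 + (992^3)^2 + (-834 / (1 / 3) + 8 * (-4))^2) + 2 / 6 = 212155218704904266577509 / 222630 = 952949821250075311.40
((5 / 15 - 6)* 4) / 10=-34 / 15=-2.27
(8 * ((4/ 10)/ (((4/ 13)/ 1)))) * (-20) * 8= -1664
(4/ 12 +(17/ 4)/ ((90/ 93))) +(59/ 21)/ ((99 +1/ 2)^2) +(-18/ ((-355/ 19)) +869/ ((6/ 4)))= 585.02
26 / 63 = 0.41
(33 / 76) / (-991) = -33 / 75316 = -0.00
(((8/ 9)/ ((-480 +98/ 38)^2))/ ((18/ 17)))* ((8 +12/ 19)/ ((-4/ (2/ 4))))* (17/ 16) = -225131/ 53319410568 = -0.00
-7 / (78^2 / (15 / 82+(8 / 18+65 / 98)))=-5834 / 3928743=-0.00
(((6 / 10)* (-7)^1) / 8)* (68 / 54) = -119 / 180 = -0.66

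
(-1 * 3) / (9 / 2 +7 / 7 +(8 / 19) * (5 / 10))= -114 / 217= -0.53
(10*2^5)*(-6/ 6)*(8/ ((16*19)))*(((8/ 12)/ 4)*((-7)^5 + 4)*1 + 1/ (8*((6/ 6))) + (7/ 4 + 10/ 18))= 4029220/ 171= 23562.69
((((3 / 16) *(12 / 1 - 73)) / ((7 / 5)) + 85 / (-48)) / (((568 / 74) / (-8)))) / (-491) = -30895 / 1464162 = -0.02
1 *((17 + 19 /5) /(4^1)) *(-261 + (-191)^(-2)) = -49512008 /36481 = -1357.20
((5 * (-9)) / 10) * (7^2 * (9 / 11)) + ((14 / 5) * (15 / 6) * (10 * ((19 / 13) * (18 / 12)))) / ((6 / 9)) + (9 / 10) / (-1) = 69903 / 1430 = 48.88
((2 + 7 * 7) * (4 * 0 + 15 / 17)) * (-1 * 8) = -360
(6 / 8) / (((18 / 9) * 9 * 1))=1 / 24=0.04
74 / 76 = 37 / 38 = 0.97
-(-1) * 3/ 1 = 3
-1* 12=-12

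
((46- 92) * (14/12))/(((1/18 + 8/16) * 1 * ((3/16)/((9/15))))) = -309.12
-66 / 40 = -1.65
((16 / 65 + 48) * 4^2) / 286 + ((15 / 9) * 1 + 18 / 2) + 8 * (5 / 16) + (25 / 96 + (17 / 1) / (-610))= 876254939 / 54431520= 16.10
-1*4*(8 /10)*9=-144 /5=-28.80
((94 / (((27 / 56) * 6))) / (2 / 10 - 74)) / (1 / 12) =-52640 / 9963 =-5.28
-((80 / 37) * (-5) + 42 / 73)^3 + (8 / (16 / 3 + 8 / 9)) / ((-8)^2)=9466360977499837 / 8827785389248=1072.34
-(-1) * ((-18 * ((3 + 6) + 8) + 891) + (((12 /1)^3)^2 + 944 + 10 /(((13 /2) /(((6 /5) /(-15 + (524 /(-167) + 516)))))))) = 2987513.00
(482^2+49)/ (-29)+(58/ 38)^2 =-83862264/ 10469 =-8010.53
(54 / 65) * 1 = 54 / 65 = 0.83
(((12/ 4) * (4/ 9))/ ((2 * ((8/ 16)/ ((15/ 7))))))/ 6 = 10/ 21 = 0.48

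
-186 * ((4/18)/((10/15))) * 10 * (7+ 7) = -8680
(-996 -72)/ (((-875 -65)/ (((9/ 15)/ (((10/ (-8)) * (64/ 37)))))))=-29637/ 94000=-0.32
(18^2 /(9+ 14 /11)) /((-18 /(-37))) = 64.83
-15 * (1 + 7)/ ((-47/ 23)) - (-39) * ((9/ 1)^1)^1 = 19257/ 47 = 409.72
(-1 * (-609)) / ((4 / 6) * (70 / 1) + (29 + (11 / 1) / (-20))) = 36540 / 4507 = 8.11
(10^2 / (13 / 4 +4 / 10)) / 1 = 2000 / 73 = 27.40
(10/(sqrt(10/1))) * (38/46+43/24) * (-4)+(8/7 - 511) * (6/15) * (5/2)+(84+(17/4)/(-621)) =-7404923/17388 - 1445 * sqrt(10)/138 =-458.98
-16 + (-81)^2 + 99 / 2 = 13189 / 2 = 6594.50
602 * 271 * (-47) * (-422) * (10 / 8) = 4044698035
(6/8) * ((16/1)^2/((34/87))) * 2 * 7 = 116928/17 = 6878.12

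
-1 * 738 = -738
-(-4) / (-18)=-2 / 9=-0.22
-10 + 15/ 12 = -35/ 4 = -8.75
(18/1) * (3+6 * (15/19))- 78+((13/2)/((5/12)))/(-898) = 2612439/42655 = 61.25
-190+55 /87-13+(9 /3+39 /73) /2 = -200.60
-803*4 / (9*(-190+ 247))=-3212 / 513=-6.26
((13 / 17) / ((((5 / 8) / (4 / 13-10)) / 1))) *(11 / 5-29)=317.82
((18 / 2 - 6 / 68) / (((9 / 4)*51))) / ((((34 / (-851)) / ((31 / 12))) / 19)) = -50625139 / 530604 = -95.41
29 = 29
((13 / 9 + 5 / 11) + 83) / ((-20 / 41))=-68921 / 396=-174.04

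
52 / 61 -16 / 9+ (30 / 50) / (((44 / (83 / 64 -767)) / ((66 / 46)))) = -51417845 / 3232512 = -15.91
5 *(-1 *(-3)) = 15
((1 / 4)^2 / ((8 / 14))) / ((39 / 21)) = 49 / 832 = 0.06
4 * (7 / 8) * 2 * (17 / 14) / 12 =17 / 24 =0.71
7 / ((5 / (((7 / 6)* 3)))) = 49 / 10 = 4.90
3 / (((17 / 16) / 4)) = 192 / 17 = 11.29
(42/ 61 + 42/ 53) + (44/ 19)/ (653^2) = 38791421800/ 26193025643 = 1.48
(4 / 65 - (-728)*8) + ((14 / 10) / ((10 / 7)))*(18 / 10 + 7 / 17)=160949578 / 27625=5826.23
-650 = -650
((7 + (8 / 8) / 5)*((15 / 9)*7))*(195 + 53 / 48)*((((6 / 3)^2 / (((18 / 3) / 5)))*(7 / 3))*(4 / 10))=461237 / 9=51248.56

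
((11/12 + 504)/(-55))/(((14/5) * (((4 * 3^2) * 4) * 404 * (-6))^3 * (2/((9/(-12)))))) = -6059/209582985188525211648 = -0.00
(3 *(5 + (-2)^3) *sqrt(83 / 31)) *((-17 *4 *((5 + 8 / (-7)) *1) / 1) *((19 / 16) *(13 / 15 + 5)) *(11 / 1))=6331446 *sqrt(2573) / 1085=296000.92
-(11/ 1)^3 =-1331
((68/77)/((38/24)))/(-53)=-816/77539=-0.01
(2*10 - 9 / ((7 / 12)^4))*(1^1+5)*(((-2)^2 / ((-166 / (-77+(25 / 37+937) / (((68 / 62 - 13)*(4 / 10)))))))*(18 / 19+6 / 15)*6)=-530829422452736 / 28719669545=-18483.13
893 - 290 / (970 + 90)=94629 / 106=892.73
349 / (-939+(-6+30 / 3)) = -349 / 935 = -0.37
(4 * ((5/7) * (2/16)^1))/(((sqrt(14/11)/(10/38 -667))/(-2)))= 31670 * sqrt(154)/931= 422.14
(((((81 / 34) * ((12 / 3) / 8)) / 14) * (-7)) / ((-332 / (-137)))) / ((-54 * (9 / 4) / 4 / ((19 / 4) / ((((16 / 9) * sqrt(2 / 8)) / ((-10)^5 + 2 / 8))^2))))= 11244903775270281 / 23117824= 486417050.99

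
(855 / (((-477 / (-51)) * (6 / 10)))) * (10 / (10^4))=323 / 2120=0.15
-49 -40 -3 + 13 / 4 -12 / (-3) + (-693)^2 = 1920657 / 4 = 480164.25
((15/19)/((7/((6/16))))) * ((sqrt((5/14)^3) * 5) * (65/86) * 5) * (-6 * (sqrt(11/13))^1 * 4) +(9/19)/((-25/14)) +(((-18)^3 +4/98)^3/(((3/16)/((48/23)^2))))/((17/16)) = -2179347388862761923524382/502558292075-84375 * sqrt(10010)/2241848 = -4336506676402.46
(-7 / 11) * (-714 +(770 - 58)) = 14 / 11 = 1.27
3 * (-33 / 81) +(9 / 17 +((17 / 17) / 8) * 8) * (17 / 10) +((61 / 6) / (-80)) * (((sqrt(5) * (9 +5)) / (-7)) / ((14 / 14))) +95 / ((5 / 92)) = 61 * sqrt(5) / 240 +78722 / 45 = 1749.95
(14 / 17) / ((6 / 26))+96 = 5078 / 51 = 99.57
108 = 108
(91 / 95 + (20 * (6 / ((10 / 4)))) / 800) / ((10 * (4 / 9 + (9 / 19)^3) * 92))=3141783 / 1563862000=0.00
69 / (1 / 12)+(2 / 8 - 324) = 2017 / 4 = 504.25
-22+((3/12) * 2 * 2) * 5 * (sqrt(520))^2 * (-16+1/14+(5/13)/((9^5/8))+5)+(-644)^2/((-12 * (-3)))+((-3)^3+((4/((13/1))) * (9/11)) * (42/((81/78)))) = -76988342813/4546773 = -16932.52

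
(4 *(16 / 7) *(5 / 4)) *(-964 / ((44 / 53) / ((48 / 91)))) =-49048320 / 7007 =-6999.90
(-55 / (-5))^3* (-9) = -11979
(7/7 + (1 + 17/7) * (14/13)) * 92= 5612/13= 431.69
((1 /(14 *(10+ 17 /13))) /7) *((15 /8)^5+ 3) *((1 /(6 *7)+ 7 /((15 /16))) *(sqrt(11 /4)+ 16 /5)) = 5846225957 *sqrt(11) /66087813120+ 5846225957 /10326220800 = 0.86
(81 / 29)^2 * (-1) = -6561 / 841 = -7.80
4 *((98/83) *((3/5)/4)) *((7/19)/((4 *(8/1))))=1029/126160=0.01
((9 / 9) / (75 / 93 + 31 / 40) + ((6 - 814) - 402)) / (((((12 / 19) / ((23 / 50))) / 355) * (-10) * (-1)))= -7358270239 / 235320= -31269.21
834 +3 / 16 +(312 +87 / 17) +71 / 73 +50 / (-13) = 296442351 / 258128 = 1148.43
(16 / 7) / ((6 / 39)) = 104 / 7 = 14.86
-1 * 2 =-2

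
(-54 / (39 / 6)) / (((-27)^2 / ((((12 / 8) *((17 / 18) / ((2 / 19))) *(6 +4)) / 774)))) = -1615 / 815022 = -0.00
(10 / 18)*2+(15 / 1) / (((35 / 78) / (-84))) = -25262 / 9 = -2806.89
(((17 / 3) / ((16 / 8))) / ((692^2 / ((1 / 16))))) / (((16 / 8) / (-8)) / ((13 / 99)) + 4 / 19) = -0.00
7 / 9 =0.78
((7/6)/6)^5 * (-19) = -319333/60466176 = -0.01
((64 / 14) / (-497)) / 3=-32 / 10437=-0.00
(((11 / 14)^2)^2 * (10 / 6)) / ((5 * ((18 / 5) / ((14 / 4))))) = 0.12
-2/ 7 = -0.29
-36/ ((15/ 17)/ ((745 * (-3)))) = 91188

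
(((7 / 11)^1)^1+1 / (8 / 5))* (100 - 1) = 999 / 8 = 124.88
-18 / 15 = -6 / 5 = -1.20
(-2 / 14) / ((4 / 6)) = -3 / 14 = -0.21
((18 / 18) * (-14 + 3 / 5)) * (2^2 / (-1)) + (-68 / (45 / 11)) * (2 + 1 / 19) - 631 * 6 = -1073458 / 285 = -3766.52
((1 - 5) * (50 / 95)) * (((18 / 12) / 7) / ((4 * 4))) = -0.03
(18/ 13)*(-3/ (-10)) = 27/ 65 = 0.42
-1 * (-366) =366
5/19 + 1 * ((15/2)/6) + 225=17215/76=226.51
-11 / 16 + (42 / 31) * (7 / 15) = -137 / 2480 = -0.06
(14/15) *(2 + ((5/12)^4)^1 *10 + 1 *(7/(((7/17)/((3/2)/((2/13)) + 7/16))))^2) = 4354010101/155520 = 27996.46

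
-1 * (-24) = 24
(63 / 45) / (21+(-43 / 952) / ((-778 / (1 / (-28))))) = 145168576 / 2177528425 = 0.07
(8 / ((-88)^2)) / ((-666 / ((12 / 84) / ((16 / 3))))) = -1 / 24068352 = -0.00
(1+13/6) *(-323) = -6137/6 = -1022.83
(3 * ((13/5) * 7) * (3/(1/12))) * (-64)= -628992/5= -125798.40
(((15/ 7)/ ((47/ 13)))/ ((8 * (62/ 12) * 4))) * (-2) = -585/ 81592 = -0.01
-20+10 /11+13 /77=-1457 /77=-18.92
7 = 7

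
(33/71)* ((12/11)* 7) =252/71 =3.55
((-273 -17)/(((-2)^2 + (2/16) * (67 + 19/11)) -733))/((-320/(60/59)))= -1595/1246788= -0.00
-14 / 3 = -4.67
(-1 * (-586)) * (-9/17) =-5274/17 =-310.24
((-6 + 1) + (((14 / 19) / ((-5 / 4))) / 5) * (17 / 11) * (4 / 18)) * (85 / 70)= -4029493 / 658350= -6.12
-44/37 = -1.19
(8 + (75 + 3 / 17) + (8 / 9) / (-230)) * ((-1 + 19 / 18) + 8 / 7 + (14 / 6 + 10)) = 249513451 / 221697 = 1125.47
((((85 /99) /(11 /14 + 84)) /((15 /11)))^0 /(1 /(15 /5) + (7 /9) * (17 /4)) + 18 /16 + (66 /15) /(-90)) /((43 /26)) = 4141111 /5069700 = 0.82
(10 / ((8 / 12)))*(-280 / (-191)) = 4200 / 191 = 21.99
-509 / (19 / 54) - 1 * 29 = -28037 / 19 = -1475.63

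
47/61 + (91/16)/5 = 9311/4880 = 1.91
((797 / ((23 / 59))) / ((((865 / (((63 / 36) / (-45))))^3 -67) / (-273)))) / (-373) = -4403186697 / 32381913290444153999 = -0.00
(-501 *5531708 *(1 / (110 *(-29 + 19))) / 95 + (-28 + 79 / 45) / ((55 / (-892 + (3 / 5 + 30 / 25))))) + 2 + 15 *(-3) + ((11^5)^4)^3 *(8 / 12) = 47727496998117287108294927047723697924669271561704925391496611840207 / 235125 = 202987759694278733049632900000000000000000000000000000000000000.00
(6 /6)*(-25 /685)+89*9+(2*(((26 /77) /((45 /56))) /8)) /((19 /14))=1032129196 /1288485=801.04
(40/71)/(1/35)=19.72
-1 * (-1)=1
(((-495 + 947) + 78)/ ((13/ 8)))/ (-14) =-2120/ 91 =-23.30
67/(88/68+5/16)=18224/437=41.70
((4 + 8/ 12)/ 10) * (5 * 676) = 4732/ 3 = 1577.33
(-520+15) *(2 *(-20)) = 20200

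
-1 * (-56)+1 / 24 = 56.04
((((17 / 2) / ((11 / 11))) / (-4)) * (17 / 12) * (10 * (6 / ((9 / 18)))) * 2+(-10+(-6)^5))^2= 289578289 / 4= 72394572.25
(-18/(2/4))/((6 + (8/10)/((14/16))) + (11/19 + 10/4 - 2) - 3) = -47880/6641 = -7.21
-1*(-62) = 62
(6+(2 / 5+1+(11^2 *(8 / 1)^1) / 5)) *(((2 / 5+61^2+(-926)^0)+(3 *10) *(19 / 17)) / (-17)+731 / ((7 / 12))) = 2098593162 / 10115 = 207473.37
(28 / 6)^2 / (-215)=-196 / 1935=-0.10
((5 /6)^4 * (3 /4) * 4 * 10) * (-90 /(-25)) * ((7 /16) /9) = 4375 /1728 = 2.53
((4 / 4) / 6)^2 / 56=1 / 2016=0.00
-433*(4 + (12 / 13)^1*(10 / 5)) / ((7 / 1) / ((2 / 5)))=-65816 / 455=-144.65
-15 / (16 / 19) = -285 / 16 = -17.81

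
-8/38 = -4/19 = -0.21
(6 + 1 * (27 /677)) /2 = 4089 /1354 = 3.02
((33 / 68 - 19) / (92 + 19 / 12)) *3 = -11331 / 19091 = -0.59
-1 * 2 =-2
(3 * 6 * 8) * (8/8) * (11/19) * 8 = 12672/19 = 666.95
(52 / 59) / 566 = 26 / 16697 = 0.00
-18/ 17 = -1.06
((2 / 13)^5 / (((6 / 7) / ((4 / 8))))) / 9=0.00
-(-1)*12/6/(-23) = -2/23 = -0.09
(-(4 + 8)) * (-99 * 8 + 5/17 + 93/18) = 160454/17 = 9438.47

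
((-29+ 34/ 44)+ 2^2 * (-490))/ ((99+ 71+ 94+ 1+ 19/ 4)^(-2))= -50925065581/ 352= -144673481.76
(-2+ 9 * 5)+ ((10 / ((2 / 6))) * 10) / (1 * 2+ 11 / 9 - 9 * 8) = 23917 / 619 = 38.64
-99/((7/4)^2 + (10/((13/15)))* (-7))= 20592/16163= 1.27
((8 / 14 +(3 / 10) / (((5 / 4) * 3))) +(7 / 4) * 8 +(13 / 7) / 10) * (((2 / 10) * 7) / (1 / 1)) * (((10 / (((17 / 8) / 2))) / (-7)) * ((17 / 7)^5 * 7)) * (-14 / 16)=867449106 / 60025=14451.46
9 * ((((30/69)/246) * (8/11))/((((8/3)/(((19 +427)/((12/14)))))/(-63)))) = -1475145/10373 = -142.21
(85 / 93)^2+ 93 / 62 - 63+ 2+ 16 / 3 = -922525 / 17298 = -53.33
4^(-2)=1 / 16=0.06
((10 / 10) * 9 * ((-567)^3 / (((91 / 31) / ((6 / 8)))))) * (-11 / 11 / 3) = 7265329911 / 52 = 139717882.90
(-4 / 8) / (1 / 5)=-5 / 2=-2.50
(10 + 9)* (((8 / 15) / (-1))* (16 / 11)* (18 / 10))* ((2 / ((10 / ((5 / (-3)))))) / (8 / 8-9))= -304 / 275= -1.11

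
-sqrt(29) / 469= -0.01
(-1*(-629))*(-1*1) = -629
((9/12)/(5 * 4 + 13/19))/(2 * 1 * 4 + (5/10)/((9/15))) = 57/13886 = 0.00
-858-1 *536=-1394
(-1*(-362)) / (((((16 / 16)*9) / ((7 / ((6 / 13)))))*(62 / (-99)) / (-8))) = 724724 / 93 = 7792.73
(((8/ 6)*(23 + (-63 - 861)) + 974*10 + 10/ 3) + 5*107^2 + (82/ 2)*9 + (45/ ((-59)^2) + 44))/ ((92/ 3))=691326735/ 320252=2158.70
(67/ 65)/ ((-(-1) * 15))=67/ 975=0.07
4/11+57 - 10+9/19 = 9998/209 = 47.84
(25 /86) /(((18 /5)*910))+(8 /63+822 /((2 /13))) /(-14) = -752675437 /1972152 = -381.65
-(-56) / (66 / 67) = 1876 / 33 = 56.85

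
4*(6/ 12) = 2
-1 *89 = -89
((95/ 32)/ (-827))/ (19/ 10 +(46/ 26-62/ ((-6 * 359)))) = -0.00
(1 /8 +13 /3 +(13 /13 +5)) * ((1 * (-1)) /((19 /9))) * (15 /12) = -3765 /608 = -6.19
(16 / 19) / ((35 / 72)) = 1152 / 665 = 1.73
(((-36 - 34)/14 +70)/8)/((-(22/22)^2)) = -65/8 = -8.12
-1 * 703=-703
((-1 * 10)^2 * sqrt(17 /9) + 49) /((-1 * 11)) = -100 * sqrt(17) /33- 49 /11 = -16.95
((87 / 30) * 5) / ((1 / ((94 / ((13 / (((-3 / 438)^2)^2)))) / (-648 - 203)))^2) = 64061 / 12633936082771676783806592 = 0.00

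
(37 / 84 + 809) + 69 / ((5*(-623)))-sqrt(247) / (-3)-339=sqrt(247) / 3 + 17584237 / 37380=475.66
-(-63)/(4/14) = 441/2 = 220.50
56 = 56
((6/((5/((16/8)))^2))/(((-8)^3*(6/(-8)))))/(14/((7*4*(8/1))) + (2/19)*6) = 19/5275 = 0.00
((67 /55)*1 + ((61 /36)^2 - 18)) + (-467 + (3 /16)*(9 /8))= -480.70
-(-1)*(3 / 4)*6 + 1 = 11 / 2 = 5.50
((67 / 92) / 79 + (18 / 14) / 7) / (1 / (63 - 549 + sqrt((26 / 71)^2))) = -592150900 / 6321343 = -93.67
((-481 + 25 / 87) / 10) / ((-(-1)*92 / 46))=-20911 / 870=-24.04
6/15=2/5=0.40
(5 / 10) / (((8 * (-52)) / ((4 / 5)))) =-0.00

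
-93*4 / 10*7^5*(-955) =597085482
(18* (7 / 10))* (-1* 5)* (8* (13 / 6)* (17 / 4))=-4641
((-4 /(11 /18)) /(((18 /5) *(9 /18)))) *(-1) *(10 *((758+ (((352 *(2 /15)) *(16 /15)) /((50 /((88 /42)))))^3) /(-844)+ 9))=45022310703708922552 /153024368642578125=294.22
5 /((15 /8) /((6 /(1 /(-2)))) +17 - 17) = -32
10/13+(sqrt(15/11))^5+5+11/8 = 225 * sqrt(165)/1331+743/104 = 9.32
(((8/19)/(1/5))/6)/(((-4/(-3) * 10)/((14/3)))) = 7/57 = 0.12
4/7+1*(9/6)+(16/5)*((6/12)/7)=23/10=2.30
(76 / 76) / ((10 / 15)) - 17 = -15.50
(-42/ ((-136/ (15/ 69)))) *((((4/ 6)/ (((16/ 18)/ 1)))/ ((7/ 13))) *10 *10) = 14625/ 1564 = 9.35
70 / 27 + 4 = 178 / 27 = 6.59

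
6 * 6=36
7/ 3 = 2.33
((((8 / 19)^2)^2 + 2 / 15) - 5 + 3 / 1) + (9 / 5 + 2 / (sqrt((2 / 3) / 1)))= -68881 / 1954815 + sqrt(6)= 2.41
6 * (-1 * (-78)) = 468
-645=-645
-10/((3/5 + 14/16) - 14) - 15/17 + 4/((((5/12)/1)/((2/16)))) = 47527/42585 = 1.12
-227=-227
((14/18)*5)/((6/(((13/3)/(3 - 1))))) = 455/324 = 1.40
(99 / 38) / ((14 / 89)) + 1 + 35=27963 / 532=52.56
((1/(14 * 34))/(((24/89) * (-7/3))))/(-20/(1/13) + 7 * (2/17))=89/6908608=0.00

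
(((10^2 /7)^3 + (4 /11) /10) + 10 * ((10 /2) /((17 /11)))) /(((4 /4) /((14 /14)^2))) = 945387412 /320705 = 2947.84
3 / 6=1 / 2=0.50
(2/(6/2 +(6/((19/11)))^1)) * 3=38/41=0.93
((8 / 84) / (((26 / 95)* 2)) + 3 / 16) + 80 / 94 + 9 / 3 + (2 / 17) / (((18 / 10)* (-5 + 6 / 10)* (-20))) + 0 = 485250121 / 115171056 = 4.21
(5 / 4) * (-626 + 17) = -3045 / 4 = -761.25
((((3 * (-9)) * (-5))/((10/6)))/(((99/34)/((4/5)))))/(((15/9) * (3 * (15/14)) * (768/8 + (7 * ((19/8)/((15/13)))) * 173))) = 0.00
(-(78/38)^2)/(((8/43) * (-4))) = 65403/11552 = 5.66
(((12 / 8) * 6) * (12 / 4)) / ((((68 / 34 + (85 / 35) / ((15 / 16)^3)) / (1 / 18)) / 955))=67685625 / 233764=289.55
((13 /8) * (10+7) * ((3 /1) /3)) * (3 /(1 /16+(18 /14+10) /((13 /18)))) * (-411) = -49593726 /22843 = -2171.07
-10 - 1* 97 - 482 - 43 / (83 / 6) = -49145 / 83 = -592.11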